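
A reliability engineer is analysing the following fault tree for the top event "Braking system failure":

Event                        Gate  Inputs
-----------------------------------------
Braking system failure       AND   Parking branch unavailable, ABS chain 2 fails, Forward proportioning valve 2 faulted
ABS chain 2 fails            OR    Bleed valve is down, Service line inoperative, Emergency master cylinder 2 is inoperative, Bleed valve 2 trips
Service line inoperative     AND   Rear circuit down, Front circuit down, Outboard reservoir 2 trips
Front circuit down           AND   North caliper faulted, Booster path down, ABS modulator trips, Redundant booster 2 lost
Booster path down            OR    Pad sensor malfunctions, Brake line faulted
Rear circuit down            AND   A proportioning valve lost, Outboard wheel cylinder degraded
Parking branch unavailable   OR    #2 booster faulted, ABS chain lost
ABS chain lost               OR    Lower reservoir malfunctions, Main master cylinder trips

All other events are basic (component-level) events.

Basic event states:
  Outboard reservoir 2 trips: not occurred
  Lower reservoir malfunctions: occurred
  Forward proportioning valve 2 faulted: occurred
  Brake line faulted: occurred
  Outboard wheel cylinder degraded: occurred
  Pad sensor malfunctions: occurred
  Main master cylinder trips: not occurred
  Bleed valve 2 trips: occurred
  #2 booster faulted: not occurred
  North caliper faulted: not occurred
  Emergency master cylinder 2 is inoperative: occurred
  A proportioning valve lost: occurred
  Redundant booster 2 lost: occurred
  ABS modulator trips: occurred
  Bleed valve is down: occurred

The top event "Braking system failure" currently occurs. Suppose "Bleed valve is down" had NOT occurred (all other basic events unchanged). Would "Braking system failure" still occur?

Counterfactual: set "Bleed valve is down" to not occurred.
ABS chain lost [OR]: Lower reservoir malfunctions=occurs, Main master cylinder trips=not → at least one input occurs → occurs.
Parking branch unavailable [OR]: #2 booster faulted=not, ABS chain lost=occurs → at least one input occurs → occurs.
Rear circuit down [AND]: A proportioning valve lost=occurs, Outboard wheel cylinder degraded=occurs → all inputs occur → occurs.
Booster path down [OR]: Pad sensor malfunctions=occurs, Brake line faulted=occurs → at least one input occurs → occurs.
Front circuit down [AND]: North caliper faulted=not, Booster path down=occurs, ABS modulator trips=occurs, Redundant booster 2 lost=occurs → not all inputs occur → does not occur.
Service line inoperative [AND]: Rear circuit down=occurs, Front circuit down=not, Outboard reservoir 2 trips=not → not all inputs occur → does not occur.
ABS chain 2 fails [OR]: Bleed valve is down=not, Service line inoperative=not, Emergency master cylinder 2 is inoperative=occurs, Bleed valve 2 trips=occurs → at least one input occurs → occurs.
Braking system failure [AND]: Parking branch unavailable=occurs, ABS chain 2 fails=occurs, Forward proportioning valve 2 faulted=occurs → all inputs occur → occurs.

Yes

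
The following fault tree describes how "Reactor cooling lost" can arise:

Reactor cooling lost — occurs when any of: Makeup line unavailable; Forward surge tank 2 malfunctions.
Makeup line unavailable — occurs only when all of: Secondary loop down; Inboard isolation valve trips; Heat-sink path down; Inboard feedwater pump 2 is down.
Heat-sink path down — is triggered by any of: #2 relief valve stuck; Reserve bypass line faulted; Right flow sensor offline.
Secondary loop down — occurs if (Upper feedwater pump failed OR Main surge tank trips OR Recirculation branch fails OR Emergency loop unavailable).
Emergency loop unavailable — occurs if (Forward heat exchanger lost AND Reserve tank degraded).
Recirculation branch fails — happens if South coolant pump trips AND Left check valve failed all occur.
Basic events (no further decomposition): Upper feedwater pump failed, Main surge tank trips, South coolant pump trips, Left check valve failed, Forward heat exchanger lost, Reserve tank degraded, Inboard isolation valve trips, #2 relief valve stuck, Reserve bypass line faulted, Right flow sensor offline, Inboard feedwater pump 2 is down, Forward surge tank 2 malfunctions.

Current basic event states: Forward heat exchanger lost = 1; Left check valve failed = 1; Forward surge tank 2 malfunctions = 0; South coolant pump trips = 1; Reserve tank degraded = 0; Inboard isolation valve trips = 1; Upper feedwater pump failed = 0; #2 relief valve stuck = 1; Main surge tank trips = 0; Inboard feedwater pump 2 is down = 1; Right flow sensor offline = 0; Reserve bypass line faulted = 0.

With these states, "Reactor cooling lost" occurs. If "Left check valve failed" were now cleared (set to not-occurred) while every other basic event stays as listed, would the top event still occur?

Counterfactual: set "Left check valve failed" to not occurred.
Recirculation branch fails [AND]: South coolant pump trips=occurs, Left check valve failed=not → not all inputs occur → does not occur.
Emergency loop unavailable [AND]: Forward heat exchanger lost=occurs, Reserve tank degraded=not → not all inputs occur → does not occur.
Secondary loop down [OR]: Upper feedwater pump failed=not, Main surge tank trips=not, Recirculation branch fails=not, Emergency loop unavailable=not → no input occurs → does not occur.
Heat-sink path down [OR]: #2 relief valve stuck=occurs, Reserve bypass line faulted=not, Right flow sensor offline=not → at least one input occurs → occurs.
Makeup line unavailable [AND]: Secondary loop down=not, Inboard isolation valve trips=occurs, Heat-sink path down=occurs, Inboard feedwater pump 2 is down=occurs → not all inputs occur → does not occur.
Reactor cooling lost [OR]: Makeup line unavailable=not, Forward surge tank 2 malfunctions=not → no input occurs → does not occur.

No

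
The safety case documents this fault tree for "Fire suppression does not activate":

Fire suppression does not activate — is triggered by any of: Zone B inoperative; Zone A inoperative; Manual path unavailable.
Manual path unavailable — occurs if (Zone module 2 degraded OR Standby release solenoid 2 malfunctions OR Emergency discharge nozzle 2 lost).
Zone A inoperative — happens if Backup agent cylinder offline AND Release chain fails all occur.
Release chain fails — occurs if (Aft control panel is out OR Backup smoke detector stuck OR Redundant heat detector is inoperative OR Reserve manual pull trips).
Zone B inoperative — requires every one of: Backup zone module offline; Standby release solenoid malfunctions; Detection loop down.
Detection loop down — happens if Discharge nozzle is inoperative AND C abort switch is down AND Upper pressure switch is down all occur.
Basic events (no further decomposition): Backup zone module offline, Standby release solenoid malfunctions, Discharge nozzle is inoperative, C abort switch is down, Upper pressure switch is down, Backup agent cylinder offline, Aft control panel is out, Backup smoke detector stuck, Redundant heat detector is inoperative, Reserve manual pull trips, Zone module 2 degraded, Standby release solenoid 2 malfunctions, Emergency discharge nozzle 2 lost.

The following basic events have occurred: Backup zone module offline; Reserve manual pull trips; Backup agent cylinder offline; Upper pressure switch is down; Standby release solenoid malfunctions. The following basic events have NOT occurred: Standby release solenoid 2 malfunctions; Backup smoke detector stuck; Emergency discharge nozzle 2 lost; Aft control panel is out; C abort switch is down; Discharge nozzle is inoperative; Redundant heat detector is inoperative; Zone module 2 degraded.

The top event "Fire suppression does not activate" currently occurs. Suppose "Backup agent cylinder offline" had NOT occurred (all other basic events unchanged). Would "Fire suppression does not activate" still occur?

No

Counterfactual: set "Backup agent cylinder offline" to not occurred.
Detection loop down [AND]: Discharge nozzle is inoperative=not, C abort switch is down=not, Upper pressure switch is down=occurs → not all inputs occur → does not occur.
Zone B inoperative [AND]: Backup zone module offline=occurs, Standby release solenoid malfunctions=occurs, Detection loop down=not → not all inputs occur → does not occur.
Release chain fails [OR]: Aft control panel is out=not, Backup smoke detector stuck=not, Redundant heat detector is inoperative=not, Reserve manual pull trips=occurs → at least one input occurs → occurs.
Zone A inoperative [AND]: Backup agent cylinder offline=not, Release chain fails=occurs → not all inputs occur → does not occur.
Manual path unavailable [OR]: Zone module 2 degraded=not, Standby release solenoid 2 malfunctions=not, Emergency discharge nozzle 2 lost=not → no input occurs → does not occur.
Fire suppression does not activate [OR]: Zone B inoperative=not, Zone A inoperative=not, Manual path unavailable=not → no input occurs → does not occur.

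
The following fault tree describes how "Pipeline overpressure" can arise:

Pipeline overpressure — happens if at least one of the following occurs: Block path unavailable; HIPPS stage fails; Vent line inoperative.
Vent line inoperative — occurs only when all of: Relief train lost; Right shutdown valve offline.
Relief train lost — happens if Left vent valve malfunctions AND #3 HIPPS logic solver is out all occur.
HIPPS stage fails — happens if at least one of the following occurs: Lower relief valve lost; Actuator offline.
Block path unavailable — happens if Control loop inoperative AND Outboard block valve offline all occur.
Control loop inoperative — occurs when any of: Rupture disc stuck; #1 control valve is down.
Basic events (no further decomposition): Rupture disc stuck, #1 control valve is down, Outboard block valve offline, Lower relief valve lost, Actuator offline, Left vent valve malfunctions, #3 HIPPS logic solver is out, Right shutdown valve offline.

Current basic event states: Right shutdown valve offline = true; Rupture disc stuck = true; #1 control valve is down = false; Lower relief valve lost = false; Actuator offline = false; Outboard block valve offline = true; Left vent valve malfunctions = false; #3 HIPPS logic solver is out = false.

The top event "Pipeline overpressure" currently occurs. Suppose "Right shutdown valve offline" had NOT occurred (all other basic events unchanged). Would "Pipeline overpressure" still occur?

Yes

Counterfactual: set "Right shutdown valve offline" to not occurred.
Control loop inoperative [OR]: Rupture disc stuck=occurs, #1 control valve is down=not → at least one input occurs → occurs.
Block path unavailable [AND]: Control loop inoperative=occurs, Outboard block valve offline=occurs → all inputs occur → occurs.
HIPPS stage fails [OR]: Lower relief valve lost=not, Actuator offline=not → no input occurs → does not occur.
Relief train lost [AND]: Left vent valve malfunctions=not, #3 HIPPS logic solver is out=not → not all inputs occur → does not occur.
Vent line inoperative [AND]: Relief train lost=not, Right shutdown valve offline=not → not all inputs occur → does not occur.
Pipeline overpressure [OR]: Block path unavailable=occurs, HIPPS stage fails=not, Vent line inoperative=not → at least one input occurs → occurs.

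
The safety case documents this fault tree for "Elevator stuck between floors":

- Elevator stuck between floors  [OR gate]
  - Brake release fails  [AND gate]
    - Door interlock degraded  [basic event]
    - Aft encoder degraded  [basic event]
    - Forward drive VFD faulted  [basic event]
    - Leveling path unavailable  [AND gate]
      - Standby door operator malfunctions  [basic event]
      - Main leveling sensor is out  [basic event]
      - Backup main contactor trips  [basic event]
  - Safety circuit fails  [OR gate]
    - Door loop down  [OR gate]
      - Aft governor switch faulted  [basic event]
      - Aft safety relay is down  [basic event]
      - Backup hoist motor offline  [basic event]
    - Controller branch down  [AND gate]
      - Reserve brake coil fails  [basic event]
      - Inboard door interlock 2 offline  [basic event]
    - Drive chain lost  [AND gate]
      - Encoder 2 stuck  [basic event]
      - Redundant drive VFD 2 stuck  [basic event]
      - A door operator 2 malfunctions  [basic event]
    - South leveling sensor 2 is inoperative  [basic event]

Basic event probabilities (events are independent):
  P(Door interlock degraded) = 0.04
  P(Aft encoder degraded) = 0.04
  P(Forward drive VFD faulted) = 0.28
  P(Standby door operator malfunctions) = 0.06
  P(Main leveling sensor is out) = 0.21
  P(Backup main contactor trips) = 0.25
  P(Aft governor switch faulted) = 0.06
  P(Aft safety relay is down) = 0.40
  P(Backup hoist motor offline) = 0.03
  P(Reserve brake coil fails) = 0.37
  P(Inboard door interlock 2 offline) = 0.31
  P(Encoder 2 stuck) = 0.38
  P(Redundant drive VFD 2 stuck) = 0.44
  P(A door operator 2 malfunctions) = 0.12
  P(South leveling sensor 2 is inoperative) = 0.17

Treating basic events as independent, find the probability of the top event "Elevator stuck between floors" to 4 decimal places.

P(Leveling path unavailable) [AND] = 0.06 × 0.21 × 0.25 = 0.003150
P(Brake release fails) [AND] = 0.04 × 0.04 × 0.28 × 0.003150 = 0.000001
P(Door loop down) [OR] = 1 − (1−0.06) × (1−0.40) × (1−0.03) = 0.452920
P(Controller branch down) [AND] = 0.37 × 0.31 = 0.114700
P(Drive chain lost) [AND] = 0.38 × 0.44 × 0.12 = 0.020064
P(Safety circuit fails) [OR] = 1 − (1−0.452920) × (1−0.114700) × (1−0.020064) × (1−0.17) = 0.606072
P(Elevator stuck between floors) [OR] = 1 − (1−0.000001) × (1−0.606072) = 0.606072
Rounded to 4 decimal places: P(Elevator stuck between floors) ≈ 0.6061.

0.6061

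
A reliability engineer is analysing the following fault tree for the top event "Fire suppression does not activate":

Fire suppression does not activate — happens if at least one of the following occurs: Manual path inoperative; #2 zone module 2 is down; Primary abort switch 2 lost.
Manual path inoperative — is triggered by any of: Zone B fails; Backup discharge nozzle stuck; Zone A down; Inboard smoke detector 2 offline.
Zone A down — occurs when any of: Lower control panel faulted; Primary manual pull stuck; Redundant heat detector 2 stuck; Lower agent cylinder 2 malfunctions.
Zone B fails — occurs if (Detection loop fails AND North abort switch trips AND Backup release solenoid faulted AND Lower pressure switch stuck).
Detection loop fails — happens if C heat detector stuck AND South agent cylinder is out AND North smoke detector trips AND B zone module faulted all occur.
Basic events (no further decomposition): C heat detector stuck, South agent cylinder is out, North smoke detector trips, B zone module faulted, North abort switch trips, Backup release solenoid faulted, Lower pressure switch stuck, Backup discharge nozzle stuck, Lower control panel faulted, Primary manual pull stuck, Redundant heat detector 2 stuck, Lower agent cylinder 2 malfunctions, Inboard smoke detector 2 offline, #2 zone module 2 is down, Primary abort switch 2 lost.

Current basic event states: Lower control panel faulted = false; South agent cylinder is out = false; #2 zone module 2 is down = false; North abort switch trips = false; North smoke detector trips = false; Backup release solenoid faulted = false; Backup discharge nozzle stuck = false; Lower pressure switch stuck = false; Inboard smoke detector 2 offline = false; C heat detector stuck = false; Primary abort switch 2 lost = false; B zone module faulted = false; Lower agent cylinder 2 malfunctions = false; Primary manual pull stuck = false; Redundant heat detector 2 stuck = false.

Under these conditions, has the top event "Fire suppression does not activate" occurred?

Detection loop fails [AND]: C heat detector stuck=not, South agent cylinder is out=not, North smoke detector trips=not, B zone module faulted=not → not all inputs occur → does not occur.
Zone B fails [AND]: Detection loop fails=not, North abort switch trips=not, Backup release solenoid faulted=not, Lower pressure switch stuck=not → not all inputs occur → does not occur.
Zone A down [OR]: Lower control panel faulted=not, Primary manual pull stuck=not, Redundant heat detector 2 stuck=not, Lower agent cylinder 2 malfunctions=not → no input occurs → does not occur.
Manual path inoperative [OR]: Zone B fails=not, Backup discharge nozzle stuck=not, Zone A down=not, Inboard smoke detector 2 offline=not → no input occurs → does not occur.
Fire suppression does not activate [OR]: Manual path inoperative=not, #2 zone module 2 is down=not, Primary abort switch 2 lost=not → no input occurs → does not occur.

No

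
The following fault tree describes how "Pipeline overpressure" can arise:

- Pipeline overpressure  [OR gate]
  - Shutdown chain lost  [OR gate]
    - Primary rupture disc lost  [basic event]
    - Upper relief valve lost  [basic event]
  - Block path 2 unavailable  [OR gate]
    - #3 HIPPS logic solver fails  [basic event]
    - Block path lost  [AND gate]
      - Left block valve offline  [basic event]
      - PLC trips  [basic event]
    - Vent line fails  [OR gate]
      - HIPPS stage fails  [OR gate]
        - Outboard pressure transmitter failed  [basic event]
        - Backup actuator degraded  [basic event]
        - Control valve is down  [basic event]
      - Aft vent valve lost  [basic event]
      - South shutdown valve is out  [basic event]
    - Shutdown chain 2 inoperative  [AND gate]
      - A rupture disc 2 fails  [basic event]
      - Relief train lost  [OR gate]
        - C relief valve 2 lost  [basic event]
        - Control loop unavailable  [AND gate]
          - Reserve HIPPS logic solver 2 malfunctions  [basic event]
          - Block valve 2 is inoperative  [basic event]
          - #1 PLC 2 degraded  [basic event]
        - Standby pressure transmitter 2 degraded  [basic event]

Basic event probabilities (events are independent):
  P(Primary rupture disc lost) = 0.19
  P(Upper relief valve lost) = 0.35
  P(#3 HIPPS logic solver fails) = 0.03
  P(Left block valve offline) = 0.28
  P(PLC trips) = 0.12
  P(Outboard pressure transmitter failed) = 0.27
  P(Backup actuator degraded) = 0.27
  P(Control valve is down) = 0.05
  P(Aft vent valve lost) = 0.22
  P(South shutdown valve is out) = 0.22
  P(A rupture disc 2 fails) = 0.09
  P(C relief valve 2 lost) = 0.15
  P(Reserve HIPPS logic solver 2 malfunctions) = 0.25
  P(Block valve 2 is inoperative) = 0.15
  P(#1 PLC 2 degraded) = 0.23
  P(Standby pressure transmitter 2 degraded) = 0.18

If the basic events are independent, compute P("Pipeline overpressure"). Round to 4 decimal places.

P(Shutdown chain lost) [OR] = 1 − (1−0.19) × (1−0.35) = 0.473500
P(Block path lost) [AND] = 0.28 × 0.12 = 0.033600
P(HIPPS stage fails) [OR] = 1 − (1−0.27) × (1−0.27) × (1−0.05) = 0.493745
P(Vent line fails) [OR] = 1 − (1−0.493745) × (1−0.22) × (1−0.22) = 0.691994
P(Control loop unavailable) [AND] = 0.25 × 0.15 × 0.23 = 0.008625
P(Relief train lost) [OR] = 1 − (1−0.15) × (1−0.008625) × (1−0.18) = 0.309012
P(Shutdown chain 2 inoperative) [AND] = 0.09 × 0.309012 = 0.027811
P(Block path 2 unavailable) [OR] = 1 − (1−0.03) × (1−0.033600) × (1−0.691994) × (1−0.027811) = 0.719303
P(Pipeline overpressure) [OR] = 1 − (1−0.473500) × (1−0.719303) = 0.852213
Rounded to 4 decimal places: P(Pipeline overpressure) ≈ 0.8522.

0.8522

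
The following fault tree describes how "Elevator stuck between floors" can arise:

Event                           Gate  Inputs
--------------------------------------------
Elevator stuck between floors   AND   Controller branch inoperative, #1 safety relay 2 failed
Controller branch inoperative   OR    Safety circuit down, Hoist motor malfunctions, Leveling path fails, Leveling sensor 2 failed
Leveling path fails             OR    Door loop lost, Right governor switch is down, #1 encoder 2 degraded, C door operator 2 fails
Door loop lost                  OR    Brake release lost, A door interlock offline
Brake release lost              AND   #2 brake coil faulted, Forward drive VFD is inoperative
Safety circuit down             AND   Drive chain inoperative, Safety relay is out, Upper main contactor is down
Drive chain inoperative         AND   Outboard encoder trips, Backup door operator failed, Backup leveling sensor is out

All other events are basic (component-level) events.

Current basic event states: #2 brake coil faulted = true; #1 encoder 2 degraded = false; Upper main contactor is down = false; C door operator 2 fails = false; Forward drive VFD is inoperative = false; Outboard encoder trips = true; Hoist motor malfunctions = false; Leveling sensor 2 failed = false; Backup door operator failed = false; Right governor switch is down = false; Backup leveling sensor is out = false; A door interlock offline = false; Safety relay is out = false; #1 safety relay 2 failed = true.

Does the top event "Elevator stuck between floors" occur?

Drive chain inoperative [AND]: Outboard encoder trips=occurs, Backup door operator failed=not, Backup leveling sensor is out=not → not all inputs occur → does not occur.
Safety circuit down [AND]: Drive chain inoperative=not, Safety relay is out=not, Upper main contactor is down=not → not all inputs occur → does not occur.
Brake release lost [AND]: #2 brake coil faulted=occurs, Forward drive VFD is inoperative=not → not all inputs occur → does not occur.
Door loop lost [OR]: Brake release lost=not, A door interlock offline=not → no input occurs → does not occur.
Leveling path fails [OR]: Door loop lost=not, Right governor switch is down=not, #1 encoder 2 degraded=not, C door operator 2 fails=not → no input occurs → does not occur.
Controller branch inoperative [OR]: Safety circuit down=not, Hoist motor malfunctions=not, Leveling path fails=not, Leveling sensor 2 failed=not → no input occurs → does not occur.
Elevator stuck between floors [AND]: Controller branch inoperative=not, #1 safety relay 2 failed=occurs → not all inputs occur → does not occur.

No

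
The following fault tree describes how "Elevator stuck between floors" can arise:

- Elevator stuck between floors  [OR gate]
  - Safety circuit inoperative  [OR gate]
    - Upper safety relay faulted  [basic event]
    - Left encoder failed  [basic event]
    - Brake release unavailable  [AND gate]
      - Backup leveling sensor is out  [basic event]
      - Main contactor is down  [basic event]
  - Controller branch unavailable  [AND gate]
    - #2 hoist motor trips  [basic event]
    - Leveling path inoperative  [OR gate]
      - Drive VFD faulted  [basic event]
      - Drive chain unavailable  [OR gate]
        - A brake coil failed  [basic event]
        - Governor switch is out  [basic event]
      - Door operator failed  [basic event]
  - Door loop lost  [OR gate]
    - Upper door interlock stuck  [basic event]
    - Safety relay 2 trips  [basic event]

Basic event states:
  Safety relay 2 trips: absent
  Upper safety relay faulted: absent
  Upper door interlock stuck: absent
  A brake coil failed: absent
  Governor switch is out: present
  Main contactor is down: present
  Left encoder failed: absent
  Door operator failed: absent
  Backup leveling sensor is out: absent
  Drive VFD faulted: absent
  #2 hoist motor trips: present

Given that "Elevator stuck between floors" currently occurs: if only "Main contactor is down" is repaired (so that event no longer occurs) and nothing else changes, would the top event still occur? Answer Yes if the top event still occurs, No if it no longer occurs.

Yes

Counterfactual: set "Main contactor is down" to not occurred.
Brake release unavailable [AND]: Backup leveling sensor is out=not, Main contactor is down=not → not all inputs occur → does not occur.
Safety circuit inoperative [OR]: Upper safety relay faulted=not, Left encoder failed=not, Brake release unavailable=not → no input occurs → does not occur.
Drive chain unavailable [OR]: A brake coil failed=not, Governor switch is out=occurs → at least one input occurs → occurs.
Leveling path inoperative [OR]: Drive VFD faulted=not, Drive chain unavailable=occurs, Door operator failed=not → at least one input occurs → occurs.
Controller branch unavailable [AND]: #2 hoist motor trips=occurs, Leveling path inoperative=occurs → all inputs occur → occurs.
Door loop lost [OR]: Upper door interlock stuck=not, Safety relay 2 trips=not → no input occurs → does not occur.
Elevator stuck between floors [OR]: Safety circuit inoperative=not, Controller branch unavailable=occurs, Door loop lost=not → at least one input occurs → occurs.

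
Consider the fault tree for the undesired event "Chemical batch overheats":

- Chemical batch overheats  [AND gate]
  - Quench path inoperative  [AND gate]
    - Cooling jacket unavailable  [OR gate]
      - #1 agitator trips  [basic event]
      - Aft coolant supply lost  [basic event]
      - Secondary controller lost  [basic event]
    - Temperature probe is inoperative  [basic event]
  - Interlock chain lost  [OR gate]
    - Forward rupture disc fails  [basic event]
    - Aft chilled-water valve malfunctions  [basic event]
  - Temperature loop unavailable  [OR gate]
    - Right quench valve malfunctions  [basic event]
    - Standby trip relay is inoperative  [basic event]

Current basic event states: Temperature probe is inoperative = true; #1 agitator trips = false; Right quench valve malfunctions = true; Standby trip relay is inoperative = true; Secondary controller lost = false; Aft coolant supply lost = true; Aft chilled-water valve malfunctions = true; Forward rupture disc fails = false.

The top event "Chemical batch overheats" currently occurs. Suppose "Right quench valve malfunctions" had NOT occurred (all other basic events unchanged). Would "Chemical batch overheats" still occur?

Yes

Counterfactual: set "Right quench valve malfunctions" to not occurred.
Cooling jacket unavailable [OR]: #1 agitator trips=not, Aft coolant supply lost=occurs, Secondary controller lost=not → at least one input occurs → occurs.
Quench path inoperative [AND]: Cooling jacket unavailable=occurs, Temperature probe is inoperative=occurs → all inputs occur → occurs.
Interlock chain lost [OR]: Forward rupture disc fails=not, Aft chilled-water valve malfunctions=occurs → at least one input occurs → occurs.
Temperature loop unavailable [OR]: Right quench valve malfunctions=not, Standby trip relay is inoperative=occurs → at least one input occurs → occurs.
Chemical batch overheats [AND]: Quench path inoperative=occurs, Interlock chain lost=occurs, Temperature loop unavailable=occurs → all inputs occur → occurs.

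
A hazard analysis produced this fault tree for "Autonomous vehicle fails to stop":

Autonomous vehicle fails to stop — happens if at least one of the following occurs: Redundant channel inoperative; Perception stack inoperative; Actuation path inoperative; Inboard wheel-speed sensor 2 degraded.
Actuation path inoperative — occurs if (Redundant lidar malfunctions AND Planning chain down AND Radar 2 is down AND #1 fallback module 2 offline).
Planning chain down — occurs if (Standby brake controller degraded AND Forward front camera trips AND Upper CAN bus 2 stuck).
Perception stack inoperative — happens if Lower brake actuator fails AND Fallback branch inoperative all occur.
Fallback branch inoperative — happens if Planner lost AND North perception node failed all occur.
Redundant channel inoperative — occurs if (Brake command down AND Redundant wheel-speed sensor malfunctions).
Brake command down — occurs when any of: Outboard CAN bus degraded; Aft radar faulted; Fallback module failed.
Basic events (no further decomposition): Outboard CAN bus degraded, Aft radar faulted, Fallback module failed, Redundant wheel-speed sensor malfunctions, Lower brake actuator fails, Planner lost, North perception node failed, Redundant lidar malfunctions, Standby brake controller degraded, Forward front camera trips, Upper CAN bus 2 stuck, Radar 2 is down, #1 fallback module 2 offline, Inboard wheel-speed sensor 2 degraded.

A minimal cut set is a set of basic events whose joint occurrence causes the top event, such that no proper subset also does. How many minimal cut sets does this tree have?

6

Brake command down [OR]: union of children's cut sets → 3 cut set(s).
Redundant channel inoperative [AND]: one cut set from each child combined → 3 × 1 = 3 cut set(s).
Fallback branch inoperative [AND]: one cut set from each child combined → 1 × 1 = 1 cut set(s).
Perception stack inoperative [AND]: one cut set from each child combined → 1 × 1 = 1 cut set(s).
Planning chain down [AND]: one cut set from each child combined → 1 × 1 × 1 = 1 cut set(s).
Actuation path inoperative [AND]: one cut set from each child combined → 1 × 1 × 1 × 1 = 1 cut set(s).
Autonomous vehicle fails to stop [OR]: union of children's cut sets → 6 cut set(s).
Minimal cut sets: {Outboard CAN bus degraded, Redundant wheel-speed sensor malfunctions}; {Aft radar faulted, Redundant wheel-speed sensor malfunctions}; {Fallback module failed, Redundant wheel-speed sensor malfunctions}; {Lower brake actuator fails, North perception node failed, Planner lost}; {#1 fallback module 2 offline, Forward front camera trips, Radar 2 is down, Redundant lidar malfunctions, Standby brake controller degraded, Upper CAN bus 2 stuck}; {Inboard wheel-speed sensor 2 degraded}.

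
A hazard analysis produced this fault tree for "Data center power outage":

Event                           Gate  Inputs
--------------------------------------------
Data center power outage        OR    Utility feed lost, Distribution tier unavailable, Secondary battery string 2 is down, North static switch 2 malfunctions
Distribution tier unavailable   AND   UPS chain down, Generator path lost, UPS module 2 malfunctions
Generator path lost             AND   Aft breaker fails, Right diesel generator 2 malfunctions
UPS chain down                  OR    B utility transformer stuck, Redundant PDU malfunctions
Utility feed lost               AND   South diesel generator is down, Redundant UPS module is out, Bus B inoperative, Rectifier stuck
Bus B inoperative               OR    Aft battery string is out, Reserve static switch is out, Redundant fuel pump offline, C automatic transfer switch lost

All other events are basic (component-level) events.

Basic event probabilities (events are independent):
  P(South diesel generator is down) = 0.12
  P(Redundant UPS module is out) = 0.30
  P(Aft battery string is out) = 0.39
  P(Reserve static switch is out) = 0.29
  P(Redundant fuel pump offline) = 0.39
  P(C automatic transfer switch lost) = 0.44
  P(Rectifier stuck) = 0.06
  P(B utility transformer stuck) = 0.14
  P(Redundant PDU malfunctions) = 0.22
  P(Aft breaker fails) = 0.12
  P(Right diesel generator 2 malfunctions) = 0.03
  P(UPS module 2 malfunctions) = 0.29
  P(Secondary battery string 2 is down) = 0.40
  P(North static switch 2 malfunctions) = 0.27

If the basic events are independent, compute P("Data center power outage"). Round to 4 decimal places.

P(Bus B inoperative) [OR] = 1 − (1−0.39) × (1−0.29) × (1−0.39) × (1−0.44) = 0.852053
P(Utility feed lost) [AND] = 0.12 × 0.30 × 0.852053 × 0.06 = 0.001840
P(UPS chain down) [OR] = 1 − (1−0.14) × (1−0.22) = 0.329200
P(Generator path lost) [AND] = 0.12 × 0.03 = 0.003600
P(Distribution tier unavailable) [AND] = 0.329200 × 0.003600 × 0.29 = 0.000344
P(Data center power outage) [OR] = 1 − (1−0.001840) × (1−0.000344) × (1−0.40) × (1−0.27) = 0.562956
Rounded to 4 decimal places: P(Data center power outage) ≈ 0.5630.

0.5630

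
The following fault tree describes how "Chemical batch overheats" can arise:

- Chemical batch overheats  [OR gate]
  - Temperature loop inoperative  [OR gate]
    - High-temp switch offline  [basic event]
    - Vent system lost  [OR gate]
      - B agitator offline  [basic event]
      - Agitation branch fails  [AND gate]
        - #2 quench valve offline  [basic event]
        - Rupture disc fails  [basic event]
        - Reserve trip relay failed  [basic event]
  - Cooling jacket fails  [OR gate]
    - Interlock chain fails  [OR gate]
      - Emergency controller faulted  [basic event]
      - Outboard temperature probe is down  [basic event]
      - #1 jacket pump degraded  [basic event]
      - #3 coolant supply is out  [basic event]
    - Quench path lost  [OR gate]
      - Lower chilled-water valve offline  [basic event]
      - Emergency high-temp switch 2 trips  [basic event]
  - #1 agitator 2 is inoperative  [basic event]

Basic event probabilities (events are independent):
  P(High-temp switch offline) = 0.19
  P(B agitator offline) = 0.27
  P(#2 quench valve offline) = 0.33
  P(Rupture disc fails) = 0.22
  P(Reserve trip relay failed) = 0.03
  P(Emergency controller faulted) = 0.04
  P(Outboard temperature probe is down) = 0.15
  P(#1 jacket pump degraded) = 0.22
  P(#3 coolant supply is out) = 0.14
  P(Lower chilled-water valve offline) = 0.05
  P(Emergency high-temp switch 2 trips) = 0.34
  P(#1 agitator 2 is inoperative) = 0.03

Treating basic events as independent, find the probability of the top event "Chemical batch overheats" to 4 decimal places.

0.8036

P(Agitation branch fails) [AND] = 0.33 × 0.22 × 0.03 = 0.002178
P(Vent system lost) [OR] = 1 − (1−0.27) × (1−0.002178) = 0.271590
P(Temperature loop inoperative) [OR] = 1 − (1−0.19) × (1−0.271590) = 0.409988
P(Interlock chain fails) [OR] = 1 − (1−0.04) × (1−0.15) × (1−0.22) × (1−0.14) = 0.452627
P(Quench path lost) [OR] = 1 − (1−0.05) × (1−0.34) = 0.373000
P(Cooling jacket fails) [OR] = 1 − (1−0.452627) × (1−0.373000) = 0.656797
P(Chemical batch overheats) [OR] = 1 − (1−0.409988) × (1−0.656797) × (1−0.03) = 0.803581
Rounded to 4 decimal places: P(Chemical batch overheats) ≈ 0.8036.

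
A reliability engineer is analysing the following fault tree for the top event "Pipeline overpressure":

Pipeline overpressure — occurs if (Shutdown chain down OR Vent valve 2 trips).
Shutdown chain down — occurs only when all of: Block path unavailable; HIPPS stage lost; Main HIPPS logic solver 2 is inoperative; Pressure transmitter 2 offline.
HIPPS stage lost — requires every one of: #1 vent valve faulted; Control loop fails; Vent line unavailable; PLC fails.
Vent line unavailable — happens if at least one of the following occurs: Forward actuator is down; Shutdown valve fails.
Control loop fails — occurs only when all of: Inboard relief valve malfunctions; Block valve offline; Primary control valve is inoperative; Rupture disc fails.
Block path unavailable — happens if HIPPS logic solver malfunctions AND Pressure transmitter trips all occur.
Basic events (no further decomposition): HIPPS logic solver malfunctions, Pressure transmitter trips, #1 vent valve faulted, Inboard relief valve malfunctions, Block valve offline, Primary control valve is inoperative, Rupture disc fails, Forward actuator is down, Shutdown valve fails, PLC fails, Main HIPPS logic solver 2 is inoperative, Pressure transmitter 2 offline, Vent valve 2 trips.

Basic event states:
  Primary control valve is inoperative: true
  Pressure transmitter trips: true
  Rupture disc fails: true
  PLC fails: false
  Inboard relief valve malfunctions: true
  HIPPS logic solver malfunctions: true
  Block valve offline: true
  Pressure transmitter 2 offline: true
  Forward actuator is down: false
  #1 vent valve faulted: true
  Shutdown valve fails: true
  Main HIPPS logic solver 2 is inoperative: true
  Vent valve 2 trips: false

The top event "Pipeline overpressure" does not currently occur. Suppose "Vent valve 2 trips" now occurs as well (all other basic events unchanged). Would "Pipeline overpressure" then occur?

Counterfactual: set "Vent valve 2 trips" to occurred.
Block path unavailable [AND]: HIPPS logic solver malfunctions=occurs, Pressure transmitter trips=occurs → all inputs occur → occurs.
Control loop fails [AND]: Inboard relief valve malfunctions=occurs, Block valve offline=occurs, Primary control valve is inoperative=occurs, Rupture disc fails=occurs → all inputs occur → occurs.
Vent line unavailable [OR]: Forward actuator is down=not, Shutdown valve fails=occurs → at least one input occurs → occurs.
HIPPS stage lost [AND]: #1 vent valve faulted=occurs, Control loop fails=occurs, Vent line unavailable=occurs, PLC fails=not → not all inputs occur → does not occur.
Shutdown chain down [AND]: Block path unavailable=occurs, HIPPS stage lost=not, Main HIPPS logic solver 2 is inoperative=occurs, Pressure transmitter 2 offline=occurs → not all inputs occur → does not occur.
Pipeline overpressure [OR]: Shutdown chain down=not, Vent valve 2 trips=occurs → at least one input occurs → occurs.

Yes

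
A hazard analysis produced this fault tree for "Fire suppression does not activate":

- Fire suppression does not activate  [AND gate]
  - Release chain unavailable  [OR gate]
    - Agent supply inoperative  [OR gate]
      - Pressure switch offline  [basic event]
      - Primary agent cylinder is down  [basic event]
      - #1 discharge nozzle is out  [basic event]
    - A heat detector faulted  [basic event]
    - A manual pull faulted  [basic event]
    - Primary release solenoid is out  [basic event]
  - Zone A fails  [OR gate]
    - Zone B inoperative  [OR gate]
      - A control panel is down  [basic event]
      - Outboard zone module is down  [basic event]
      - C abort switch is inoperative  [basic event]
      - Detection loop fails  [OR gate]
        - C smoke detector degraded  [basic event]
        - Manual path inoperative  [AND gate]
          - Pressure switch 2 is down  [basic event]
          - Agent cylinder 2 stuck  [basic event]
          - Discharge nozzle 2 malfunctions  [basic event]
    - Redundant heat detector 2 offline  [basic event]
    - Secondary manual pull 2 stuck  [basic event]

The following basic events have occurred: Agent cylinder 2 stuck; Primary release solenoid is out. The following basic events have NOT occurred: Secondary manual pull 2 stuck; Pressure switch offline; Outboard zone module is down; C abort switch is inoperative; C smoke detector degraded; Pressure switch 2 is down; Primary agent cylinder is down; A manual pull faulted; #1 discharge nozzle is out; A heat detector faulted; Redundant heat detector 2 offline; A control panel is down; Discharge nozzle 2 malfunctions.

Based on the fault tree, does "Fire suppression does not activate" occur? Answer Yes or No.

No

Agent supply inoperative [OR]: Pressure switch offline=not, Primary agent cylinder is down=not, #1 discharge nozzle is out=not → no input occurs → does not occur.
Release chain unavailable [OR]: Agent supply inoperative=not, A heat detector faulted=not, A manual pull faulted=not, Primary release solenoid is out=occurs → at least one input occurs → occurs.
Manual path inoperative [AND]: Pressure switch 2 is down=not, Agent cylinder 2 stuck=occurs, Discharge nozzle 2 malfunctions=not → not all inputs occur → does not occur.
Detection loop fails [OR]: C smoke detector degraded=not, Manual path inoperative=not → no input occurs → does not occur.
Zone B inoperative [OR]: A control panel is down=not, Outboard zone module is down=not, C abort switch is inoperative=not, Detection loop fails=not → no input occurs → does not occur.
Zone A fails [OR]: Zone B inoperative=not, Redundant heat detector 2 offline=not, Secondary manual pull 2 stuck=not → no input occurs → does not occur.
Fire suppression does not activate [AND]: Release chain unavailable=occurs, Zone A fails=not → not all inputs occur → does not occur.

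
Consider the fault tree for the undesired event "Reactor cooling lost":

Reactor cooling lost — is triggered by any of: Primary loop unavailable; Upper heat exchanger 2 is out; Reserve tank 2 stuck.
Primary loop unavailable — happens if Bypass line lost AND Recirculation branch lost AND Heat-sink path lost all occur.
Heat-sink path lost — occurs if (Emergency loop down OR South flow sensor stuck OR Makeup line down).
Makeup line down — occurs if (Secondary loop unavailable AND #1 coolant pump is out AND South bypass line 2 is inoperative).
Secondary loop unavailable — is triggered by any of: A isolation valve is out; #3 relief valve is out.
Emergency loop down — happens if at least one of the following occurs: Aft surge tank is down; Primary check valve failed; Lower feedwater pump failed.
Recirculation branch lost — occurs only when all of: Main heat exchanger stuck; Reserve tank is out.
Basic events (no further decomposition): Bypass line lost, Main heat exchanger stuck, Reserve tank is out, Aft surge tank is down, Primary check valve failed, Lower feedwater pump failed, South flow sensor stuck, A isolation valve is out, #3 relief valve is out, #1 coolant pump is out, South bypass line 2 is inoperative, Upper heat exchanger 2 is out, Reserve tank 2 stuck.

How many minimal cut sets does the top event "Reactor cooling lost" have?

8

Recirculation branch lost [AND]: one cut set from each child combined → 1 × 1 = 1 cut set(s).
Emergency loop down [OR]: union of children's cut sets → 3 cut set(s).
Secondary loop unavailable [OR]: union of children's cut sets → 2 cut set(s).
Makeup line down [AND]: one cut set from each child combined → 2 × 1 × 1 = 2 cut set(s).
Heat-sink path lost [OR]: union of children's cut sets → 6 cut set(s).
Primary loop unavailable [AND]: one cut set from each child combined → 1 × 1 × 6 = 6 cut set(s).
Reactor cooling lost [OR]: union of children's cut sets → 8 cut set(s).
Minimal cut sets: {Aft surge tank is down, Bypass line lost, Main heat exchanger stuck, Reserve tank is out}; {Bypass line lost, Main heat exchanger stuck, Primary check valve failed, Reserve tank is out}; {Bypass line lost, Lower feedwater pump failed, Main heat exchanger stuck, Reserve tank is out}; {Bypass line lost, Main heat exchanger stuck, Reserve tank is out, South flow sensor stuck}; {#1 coolant pump is out, A isolation valve is out, Bypass line lost, Main heat exchanger stuck, Reserve tank is out, South bypass line 2 is inoperative}; {#1 coolant pump is out, #3 relief valve is out, Bypass line lost, Main heat exchanger stuck, Reserve tank is out, South bypass line 2 is inoperative}; {Upper heat exchanger 2 is out}; {Reserve tank 2 stuck}.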